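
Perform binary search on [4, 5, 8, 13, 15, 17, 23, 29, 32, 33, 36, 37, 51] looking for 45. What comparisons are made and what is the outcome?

Binary search for 45 in [4, 5, 8, 13, 15, 17, 23, 29, 32, 33, 36, 37, 51]:

lo=0, hi=12, mid=6, arr[mid]=23 -> 23 < 45, search right half
lo=7, hi=12, mid=9, arr[mid]=33 -> 33 < 45, search right half
lo=10, hi=12, mid=11, arr[mid]=37 -> 37 < 45, search right half
lo=12, hi=12, mid=12, arr[mid]=51 -> 51 > 45, search left half
lo=12 > hi=11, target 45 not found

Binary search determines that 45 is not in the array after 4 comparisons. The search space was exhausted without finding the target.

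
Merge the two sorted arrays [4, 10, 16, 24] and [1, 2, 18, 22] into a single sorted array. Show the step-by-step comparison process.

Merging process:

Compare 4 vs 1: take 1 from right. Merged: [1]
Compare 4 vs 2: take 2 from right. Merged: [1, 2]
Compare 4 vs 18: take 4 from left. Merged: [1, 2, 4]
Compare 10 vs 18: take 10 from left. Merged: [1, 2, 4, 10]
Compare 16 vs 18: take 16 from left. Merged: [1, 2, 4, 10, 16]
Compare 24 vs 18: take 18 from right. Merged: [1, 2, 4, 10, 16, 18]
Compare 24 vs 22: take 22 from right. Merged: [1, 2, 4, 10, 16, 18, 22]
Append remaining from left: [24]. Merged: [1, 2, 4, 10, 16, 18, 22, 24]

Final merged array: [1, 2, 4, 10, 16, 18, 22, 24]
Total comparisons: 7

The merged array is [1, 2, 4, 10, 16, 18, 22, 24], requiring 7 comparisons. The merge step runs in O(n) time where n is the total number of elements.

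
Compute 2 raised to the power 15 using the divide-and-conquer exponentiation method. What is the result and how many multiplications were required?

Computing 2^15 by squaring (build up from 2^1; each line after the first costs one multiplication):

2^1 = 2
2^2 = (2^1)^2 = 2^2 = 4
2^3 = 2 * 2^2 = 2 * 4 = 8
2^6 = (2^3)^2 = 8^2 = 64
2^7 = 2 * 2^6 = 2 * 64 = 128
2^14 = (2^7)^2 = 128^2 = 16384
2^15 = 2 * 2^14 = 2 * 16384 = 32768

Result: 32768
Multiplications needed: 6 (6 lines after 2^1)

2^15 = 32768. Using exponentiation by squaring, this requires 6 multiplications. The key idea: if the exponent is even, square the half-power; if odd, multiply by the base once.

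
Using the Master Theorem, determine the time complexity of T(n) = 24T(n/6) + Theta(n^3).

Master Theorem for T(n) = 24T(n/6) + O(n^3):

a = 24, b = 6, c = 3
log_b(a) = log_6(24) = 1.7737

Case 3: c = 3 > log_6(24) = 1.7737
T(n) = O(n^3) = O(n^3)

For T(n) = 24T(n/6) + O(n^3): log_6(24) = 1.7737. This is Case 3 of the Master Theorem (c > log_b(a), work dominated by root), giving O(n^3).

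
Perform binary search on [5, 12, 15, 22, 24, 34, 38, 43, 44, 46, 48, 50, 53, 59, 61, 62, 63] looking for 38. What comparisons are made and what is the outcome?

Binary search for 38 in [5, 12, 15, 22, 24, 34, 38, 43, 44, 46, 48, 50, 53, 59, 61, 62, 63]:

lo=0, hi=16, mid=8, arr[mid]=44 -> 44 > 38, search left half
lo=0, hi=7, mid=3, arr[mid]=22 -> 22 < 38, search right half
lo=4, hi=7, mid=5, arr[mid]=34 -> 34 < 38, search right half
lo=6, hi=7, mid=6, arr[mid]=38 -> Found target at index 6!

Binary search finds 38 at index 6 after 4 comparisons. The search repeatedly halves the search space by comparing with the middle element.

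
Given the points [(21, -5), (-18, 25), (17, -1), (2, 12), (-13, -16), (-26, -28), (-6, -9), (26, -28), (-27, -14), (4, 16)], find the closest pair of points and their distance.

Computing all pairwise distances among 10 points:

d((21, -5), (-18, 25)) = 49.2037
d((21, -5), (17, -1)) = 5.6569
d((21, -5), (2, 12)) = 25.4951
d((21, -5), (-13, -16)) = 35.7351
d((21, -5), (-26, -28)) = 52.3259
d((21, -5), (-6, -9)) = 27.2947
d((21, -5), (26, -28)) = 23.5372
d((21, -5), (-27, -14)) = 48.8365
d((21, -5), (4, 16)) = 27.0185
d((-18, 25), (17, -1)) = 43.6005
d((-18, 25), (2, 12)) = 23.8537
d((-18, 25), (-13, -16)) = 41.3038
d((-18, 25), (-26, -28)) = 53.6004
d((-18, 25), (-6, -9)) = 36.0555
d((-18, 25), (26, -28)) = 68.884
d((-18, 25), (-27, -14)) = 40.025
d((-18, 25), (4, 16)) = 23.7697
d((17, -1), (2, 12)) = 19.8494
d((17, -1), (-13, -16)) = 33.541
d((17, -1), (-26, -28)) = 50.774
d((17, -1), (-6, -9)) = 24.3516
d((17, -1), (26, -28)) = 28.4605
d((17, -1), (-27, -14)) = 45.8803
d((17, -1), (4, 16)) = 21.4009
d((2, 12), (-13, -16)) = 31.7648
d((2, 12), (-26, -28)) = 48.8262
d((2, 12), (-6, -9)) = 22.4722
d((2, 12), (26, -28)) = 46.6476
d((2, 12), (-27, -14)) = 38.9487
d((2, 12), (4, 16)) = 4.4721 <-- minimum
d((-13, -16), (-26, -28)) = 17.6918
d((-13, -16), (-6, -9)) = 9.8995
d((-13, -16), (26, -28)) = 40.8044
d((-13, -16), (-27, -14)) = 14.1421
d((-13, -16), (4, 16)) = 36.2353
d((-26, -28), (-6, -9)) = 27.5862
d((-26, -28), (26, -28)) = 52.0
d((-26, -28), (-27, -14)) = 14.0357
d((-26, -28), (4, 16)) = 53.2541
d((-6, -9), (26, -28)) = 37.2156
d((-6, -9), (-27, -14)) = 21.587
d((-6, -9), (4, 16)) = 26.9258
d((26, -28), (-27, -14)) = 54.8179
d((26, -28), (4, 16)) = 49.1935
d((-27, -14), (4, 16)) = 43.1393

Closest pair: (2, 12) and (4, 16) with distance 4.4721

The closest pair is (2, 12) and (4, 16) with Euclidean distance 4.4721. For 10 points, brute-force pairwise comparison is shown above. For large n, the divide-and-conquer algorithm (sort by x, recurse on halves, check the dividing strip) achieves O(n log n).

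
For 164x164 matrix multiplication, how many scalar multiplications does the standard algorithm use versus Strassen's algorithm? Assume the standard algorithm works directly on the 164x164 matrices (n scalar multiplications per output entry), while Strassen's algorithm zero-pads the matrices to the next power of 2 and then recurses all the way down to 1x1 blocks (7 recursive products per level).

Matrix multiplication for 164x164 matrices:

Strassen's algorithm requires power-of-2 dimensions. Pad 164x164 to 256x256 (next power of 2).

Standard algorithm: 164^3 = 4410944 multiplications
Strassen's algorithm: 7^(log2(256)) = 7^8 = 5764801 multiplications
Difference: 4410944 - 5764801 = -1353857 (Strassen uses MORE here due to padding overhead — for small or just-over-power-of-2 n, padding can outweigh the per-level savings)

Standard: 4410944 multiplications (164^3). Strassen: 5764801 multiplications (7^8, after padding to 256x256). Strassen reduces 8 recursive multiplications to 7 at each level.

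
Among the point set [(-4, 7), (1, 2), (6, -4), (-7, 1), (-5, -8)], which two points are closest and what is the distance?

Computing all pairwise distances among 5 points:

d((-4, 7), (1, 2)) = 7.0711
d((-4, 7), (6, -4)) = 14.8661
d((-4, 7), (-7, 1)) = 6.7082 <-- minimum
d((-4, 7), (-5, -8)) = 15.0333
d((1, 2), (6, -4)) = 7.8102
d((1, 2), (-7, 1)) = 8.0623
d((1, 2), (-5, -8)) = 11.6619
d((6, -4), (-7, 1)) = 13.9284
d((6, -4), (-5, -8)) = 11.7047
d((-7, 1), (-5, -8)) = 9.2195

Closest pair: (-4, 7) and (-7, 1) with distance 6.7082

The closest pair is (-4, 7) and (-7, 1) with Euclidean distance 6.7082. For 5 points, brute-force pairwise comparison is shown above. For large n, the divide-and-conquer algorithm (sort by x, recurse on halves, check the dividing strip) achieves O(n log n).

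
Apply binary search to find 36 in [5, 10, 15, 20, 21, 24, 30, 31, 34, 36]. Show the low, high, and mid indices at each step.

Binary search for 36 in [5, 10, 15, 20, 21, 24, 30, 31, 34, 36]:

lo=0, hi=9, mid=4, arr[mid]=21 -> 21 < 36, search right half
lo=5, hi=9, mid=7, arr[mid]=31 -> 31 < 36, search right half
lo=8, hi=9, mid=8, arr[mid]=34 -> 34 < 36, search right half
lo=9, hi=9, mid=9, arr[mid]=36 -> Found target at index 9!

Binary search finds 36 at index 9 after 4 comparisons. The search repeatedly halves the search space by comparing with the middle element.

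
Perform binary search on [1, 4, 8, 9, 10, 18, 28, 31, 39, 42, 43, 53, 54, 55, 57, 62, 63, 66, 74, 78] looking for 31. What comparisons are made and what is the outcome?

Binary search for 31 in [1, 4, 8, 9, 10, 18, 28, 31, 39, 42, 43, 53, 54, 55, 57, 62, 63, 66, 74, 78]:

lo=0, hi=19, mid=9, arr[mid]=42 -> 42 > 31, search left half
lo=0, hi=8, mid=4, arr[mid]=10 -> 10 < 31, search right half
lo=5, hi=8, mid=6, arr[mid]=28 -> 28 < 31, search right half
lo=7, hi=8, mid=7, arr[mid]=31 -> Found target at index 7!

Binary search finds 31 at index 7 after 4 comparisons. The search repeatedly halves the search space by comparing with the middle element.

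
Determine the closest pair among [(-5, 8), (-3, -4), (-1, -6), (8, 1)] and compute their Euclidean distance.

Computing all pairwise distances among 4 points:

d((-5, 8), (-3, -4)) = 12.1655
d((-5, 8), (-1, -6)) = 14.5602
d((-5, 8), (8, 1)) = 14.7648
d((-3, -4), (-1, -6)) = 2.8284 <-- minimum
d((-3, -4), (8, 1)) = 12.083
d((-1, -6), (8, 1)) = 11.4018

Closest pair: (-3, -4) and (-1, -6) with distance 2.8284

The closest pair is (-3, -4) and (-1, -6) with Euclidean distance 2.8284. For 4 points, brute-force pairwise comparison is shown above. For large n, the divide-and-conquer algorithm (sort by x, recurse on halves, check the dividing strip) achieves O(n log n).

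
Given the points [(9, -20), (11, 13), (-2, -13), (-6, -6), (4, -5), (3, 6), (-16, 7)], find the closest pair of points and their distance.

Computing all pairwise distances among 7 points:

d((9, -20), (11, 13)) = 33.0606
d((9, -20), (-2, -13)) = 13.0384
d((9, -20), (-6, -6)) = 20.5183
d((9, -20), (4, -5)) = 15.8114
d((9, -20), (3, 6)) = 26.6833
d((9, -20), (-16, 7)) = 36.7967
d((11, 13), (-2, -13)) = 29.0689
d((11, 13), (-6, -6)) = 25.4951
d((11, 13), (4, -5)) = 19.3132
d((11, 13), (3, 6)) = 10.6301
d((11, 13), (-16, 7)) = 27.6586
d((-2, -13), (-6, -6)) = 8.0623 <-- minimum
d((-2, -13), (4, -5)) = 10.0
d((-2, -13), (3, 6)) = 19.6469
d((-2, -13), (-16, 7)) = 24.4131
d((-6, -6), (4, -5)) = 10.0499
d((-6, -6), (3, 6)) = 15.0
d((-6, -6), (-16, 7)) = 16.4012
d((4, -5), (3, 6)) = 11.0454
d((4, -5), (-16, 7)) = 23.3238
d((3, 6), (-16, 7)) = 19.0263

Closest pair: (-2, -13) and (-6, -6) with distance 8.0623

The closest pair is (-2, -13) and (-6, -6) with Euclidean distance 8.0623. For 7 points, brute-force pairwise comparison is shown above. For large n, the divide-and-conquer algorithm (sort by x, recurse on halves, check the dividing strip) achieves O(n log n).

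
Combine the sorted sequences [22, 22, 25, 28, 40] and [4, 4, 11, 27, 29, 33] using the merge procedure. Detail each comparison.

Merging process:

Compare 22 vs 4: take 4 from right. Merged: [4]
Compare 22 vs 4: take 4 from right. Merged: [4, 4]
Compare 22 vs 11: take 11 from right. Merged: [4, 4, 11]
Compare 22 vs 27: take 22 from left. Merged: [4, 4, 11, 22]
Compare 22 vs 27: take 22 from left. Merged: [4, 4, 11, 22, 22]
Compare 25 vs 27: take 25 from left. Merged: [4, 4, 11, 22, 22, 25]
Compare 28 vs 27: take 27 from right. Merged: [4, 4, 11, 22, 22, 25, 27]
Compare 28 vs 29: take 28 from left. Merged: [4, 4, 11, 22, 22, 25, 27, 28]
Compare 40 vs 29: take 29 from right. Merged: [4, 4, 11, 22, 22, 25, 27, 28, 29]
Compare 40 vs 33: take 33 from right. Merged: [4, 4, 11, 22, 22, 25, 27, 28, 29, 33]
Append remaining from left: [40]. Merged: [4, 4, 11, 22, 22, 25, 27, 28, 29, 33, 40]

Final merged array: [4, 4, 11, 22, 22, 25, 27, 28, 29, 33, 40]
Total comparisons: 10

The merged array is [4, 4, 11, 22, 22, 25, 27, 28, 29, 33, 40], requiring 10 comparisons. The merge step runs in O(n) time where n is the total number of elements.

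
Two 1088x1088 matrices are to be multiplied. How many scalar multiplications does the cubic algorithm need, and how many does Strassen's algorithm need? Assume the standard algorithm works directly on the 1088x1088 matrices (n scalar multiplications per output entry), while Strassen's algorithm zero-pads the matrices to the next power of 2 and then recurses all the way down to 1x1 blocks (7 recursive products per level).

Matrix multiplication for 1088x1088 matrices:

Strassen's algorithm requires power-of-2 dimensions. Pad 1088x1088 to 2048x2048 (next power of 2).

Standard algorithm: 1088^3 = 1287913472 multiplications
Strassen's algorithm: 7^(log2(2048)) = 7^11 = 1977326743 multiplications
Difference: 1287913472 - 1977326743 = -689413271 (Strassen uses MORE here due to padding overhead — for small or just-over-power-of-2 n, padding can outweigh the per-level savings)

Standard: 1287913472 multiplications (1088^3). Strassen: 1977326743 multiplications (7^11, after padding to 2048x2048). Strassen reduces 8 recursive multiplications to 7 at each level.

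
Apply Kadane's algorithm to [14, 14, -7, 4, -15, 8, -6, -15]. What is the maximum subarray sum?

Using Kadane's algorithm on [14, 14, -7, 4, -15, 8, -6, -15]:

Scanning through the array:
Position 1 (value 14): max_ending_here = 28, max_so_far = 28
Position 2 (value -7): max_ending_here = 21, max_so_far = 28
Position 3 (value 4): max_ending_here = 25, max_so_far = 28
Position 4 (value -15): max_ending_here = 10, max_so_far = 28
Position 5 (value 8): max_ending_here = 18, max_so_far = 28
Position 6 (value -6): max_ending_here = 12, max_so_far = 28
Position 7 (value -15): max_ending_here = -3, max_so_far = 28

Maximum subarray: [14, 14]
Maximum sum: 28

The maximum subarray is [14, 14] with sum 28. This subarray runs from index 0 to index 1.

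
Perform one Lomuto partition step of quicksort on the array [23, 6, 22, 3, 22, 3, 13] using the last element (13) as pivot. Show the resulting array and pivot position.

Lomuto partition with pivot = 13:

Initial array: [23, 6, 22, 3, 22, 3, 13]

arr[0]=23 > 13: no swap
arr[1]=6 <= 13: swap with position 0, array becomes [6, 23, 22, 3, 22, 3, 13]
arr[2]=22 > 13: no swap
arr[3]=3 <= 13: swap with position 1, array becomes [6, 3, 22, 23, 22, 3, 13]
arr[4]=22 > 13: no swap
arr[5]=3 <= 13: swap with position 2, array becomes [6, 3, 3, 23, 22, 22, 13]

Place pivot at position 3: [6, 3, 3, 13, 22, 22, 23]
Pivot position: 3

After partitioning with pivot 13, the array becomes [6, 3, 3, 13, 22, 22, 23]. The pivot is placed at index 3. All elements to the left of the pivot are <= 13, and all elements to the right are > 13.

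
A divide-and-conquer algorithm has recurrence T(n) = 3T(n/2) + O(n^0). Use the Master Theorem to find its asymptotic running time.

Master Theorem for T(n) = 3T(n/2) + O(n^0):

a = 3, b = 2, c = 0
log_b(a) = log_2(3) = 1.5850

Case 1: c = 0 < log_2(3) = 1.5850
T(n) = O(n^(log_2 3))

For T(n) = 3T(n/2) + O(n^0): log_2(3) = 1.5850. This is Case 1 of the Master Theorem (c < log_b(a), work dominated by leaves), giving O(n^(log_2 3)).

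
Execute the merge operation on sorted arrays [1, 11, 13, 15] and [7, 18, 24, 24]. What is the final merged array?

Merging process:

Compare 1 vs 7: take 1 from left. Merged: [1]
Compare 11 vs 7: take 7 from right. Merged: [1, 7]
Compare 11 vs 18: take 11 from left. Merged: [1, 7, 11]
Compare 13 vs 18: take 13 from left. Merged: [1, 7, 11, 13]
Compare 15 vs 18: take 15 from left. Merged: [1, 7, 11, 13, 15]
Append remaining from right: [18, 24, 24]. Merged: [1, 7, 11, 13, 15, 18, 24, 24]

Final merged array: [1, 7, 11, 13, 15, 18, 24, 24]
Total comparisons: 5

The merged array is [1, 7, 11, 13, 15, 18, 24, 24], requiring 5 comparisons. The merge step runs in O(n) time where n is the total number of elements.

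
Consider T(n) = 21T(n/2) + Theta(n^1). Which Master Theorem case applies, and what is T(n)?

Master Theorem for T(n) = 21T(n/2) + O(n^1):

a = 21, b = 2, c = 1
log_b(a) = log_2(21) = 4.3923

Case 1: c = 1 < log_2(21) = 4.3923
T(n) = O(n^(log_2 21))

For T(n) = 21T(n/2) + O(n^1): log_2(21) = 4.3923. This is Case 1 of the Master Theorem (c < log_b(a), work dominated by leaves), giving O(n^(log_2 21)).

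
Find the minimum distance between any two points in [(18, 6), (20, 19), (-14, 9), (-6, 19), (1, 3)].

Computing all pairwise distances among 5 points:

d((18, 6), (20, 19)) = 13.1529
d((18, 6), (-14, 9)) = 32.1403
d((18, 6), (-6, 19)) = 27.2947
d((18, 6), (1, 3)) = 17.2627
d((20, 19), (-14, 9)) = 35.4401
d((20, 19), (-6, 19)) = 26.0
d((20, 19), (1, 3)) = 24.8395
d((-14, 9), (-6, 19)) = 12.8062 <-- minimum
d((-14, 9), (1, 3)) = 16.1555
d((-6, 19), (1, 3)) = 17.4642

Closest pair: (-14, 9) and (-6, 19) with distance 12.8062

The closest pair is (-14, 9) and (-6, 19) with Euclidean distance 12.8062. For 5 points, brute-force pairwise comparison is shown above. For large n, the divide-and-conquer algorithm (sort by x, recurse on halves, check the dividing strip) achieves O(n log n).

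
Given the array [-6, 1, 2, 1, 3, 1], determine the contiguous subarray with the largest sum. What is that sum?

Using Kadane's algorithm on [-6, 1, 2, 1, 3, 1]:

Scanning through the array:
Position 1 (value 1): max_ending_here = 1, max_so_far = 1
Position 2 (value 2): max_ending_here = 3, max_so_far = 3
Position 3 (value 1): max_ending_here = 4, max_so_far = 4
Position 4 (value 3): max_ending_here = 7, max_so_far = 7
Position 5 (value 1): max_ending_here = 8, max_so_far = 8

Maximum subarray: [1, 2, 1, 3, 1]
Maximum sum: 8

The maximum subarray is [1, 2, 1, 3, 1] with sum 8. This subarray runs from index 1 to index 5.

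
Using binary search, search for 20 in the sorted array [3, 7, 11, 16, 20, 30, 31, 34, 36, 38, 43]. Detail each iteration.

Binary search for 20 in [3, 7, 11, 16, 20, 30, 31, 34, 36, 38, 43]:

lo=0, hi=10, mid=5, arr[mid]=30 -> 30 > 20, search left half
lo=0, hi=4, mid=2, arr[mid]=11 -> 11 < 20, search right half
lo=3, hi=4, mid=3, arr[mid]=16 -> 16 < 20, search right half
lo=4, hi=4, mid=4, arr[mid]=20 -> Found target at index 4!

Binary search finds 20 at index 4 after 4 comparisons. The search repeatedly halves the search space by comparing with the middle element.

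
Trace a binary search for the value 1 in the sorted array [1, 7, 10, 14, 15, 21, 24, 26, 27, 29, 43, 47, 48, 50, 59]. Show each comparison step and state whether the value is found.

Binary search for 1 in [1, 7, 10, 14, 15, 21, 24, 26, 27, 29, 43, 47, 48, 50, 59]:

lo=0, hi=14, mid=7, arr[mid]=26 -> 26 > 1, search left half
lo=0, hi=6, mid=3, arr[mid]=14 -> 14 > 1, search left half
lo=0, hi=2, mid=1, arr[mid]=7 -> 7 > 1, search left half
lo=0, hi=0, mid=0, arr[mid]=1 -> Found target at index 0!

Binary search finds 1 at index 0 after 4 comparisons. The search repeatedly halves the search space by comparing with the middle element.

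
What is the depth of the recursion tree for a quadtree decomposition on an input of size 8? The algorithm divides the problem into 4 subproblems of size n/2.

For divide and conquer with division factor 2:

Problem sizes at each level:
Level 0: 8
Level 1: 4
Level 2: 2
Level 3: 1

The root is level 0 and the size-1 base case is level 3 (the tree spans levels 0 through 3, i.e. 4 levels counting the root), so the depth is the number of divisions: log_2(8) = 3

The recursion tree depth is log_2(8) = 3. At each level, the problem size is divided by 2, so it takes 3 divisions to reduce to a base case of size 1. The algorithm makes 4 recursive calls at each level.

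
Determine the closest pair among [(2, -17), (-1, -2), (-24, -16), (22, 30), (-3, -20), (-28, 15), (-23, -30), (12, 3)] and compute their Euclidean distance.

Computing all pairwise distances among 8 points:

d((2, -17), (-1, -2)) = 15.2971
d((2, -17), (-24, -16)) = 26.0192
d((2, -17), (22, 30)) = 51.0784
d((2, -17), (-3, -20)) = 5.831 <-- minimum
d((2, -17), (-28, 15)) = 43.8634
d((2, -17), (-23, -30)) = 28.178
d((2, -17), (12, 3)) = 22.3607
d((-1, -2), (-24, -16)) = 26.9258
d((-1, -2), (22, 30)) = 39.4081
d((-1, -2), (-3, -20)) = 18.1108
d((-1, -2), (-28, 15)) = 31.9061
d((-1, -2), (-23, -30)) = 35.609
d((-1, -2), (12, 3)) = 13.9284
d((-24, -16), (22, 30)) = 65.0538
d((-24, -16), (-3, -20)) = 21.3776
d((-24, -16), (-28, 15)) = 31.257
d((-24, -16), (-23, -30)) = 14.0357
d((-24, -16), (12, 3)) = 40.7063
d((22, 30), (-3, -20)) = 55.9017
d((22, 30), (-28, 15)) = 52.2015
d((22, 30), (-23, -30)) = 75.0
d((22, 30), (12, 3)) = 28.7924
d((-3, -20), (-28, 15)) = 43.0116
d((-3, -20), (-23, -30)) = 22.3607
d((-3, -20), (12, 3)) = 27.4591
d((-28, 15), (-23, -30)) = 45.2769
d((-28, 15), (12, 3)) = 41.7612
d((-23, -30), (12, 3)) = 48.1041

Closest pair: (2, -17) and (-3, -20) with distance 5.831

The closest pair is (2, -17) and (-3, -20) with Euclidean distance 5.831. For 8 points, brute-force pairwise comparison is shown above. For large n, the divide-and-conquer algorithm (sort by x, recurse on halves, check the dividing strip) achieves O(n log n).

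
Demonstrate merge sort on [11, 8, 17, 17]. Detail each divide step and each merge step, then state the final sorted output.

Merge sort trace:

Split: [11, 8, 17, 17] -> [11, 8] and [17, 17]
  Split: [11, 8] -> [11] and [8]
  Merge: [11] + [8] -> [8, 11]
  Split: [17, 17] -> [17] and [17]
  Merge: [17] + [17] -> [17, 17]
Merge: [8, 11] + [17, 17] -> [8, 11, 17, 17]

Final sorted array: [8, 11, 17, 17]

The merge sort proceeds by recursively splitting the array and merging sorted halves.
After all merges, the sorted array is [8, 11, 17, 17].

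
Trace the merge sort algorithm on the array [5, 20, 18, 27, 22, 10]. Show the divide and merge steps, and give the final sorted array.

Merge sort trace:

Split: [5, 20, 18, 27, 22, 10] -> [5, 20, 18] and [27, 22, 10]
  Split: [5, 20, 18] -> [5] and [20, 18]
    Split: [20, 18] -> [20] and [18]
    Merge: [20] + [18] -> [18, 20]
  Merge: [5] + [18, 20] -> [5, 18, 20]
  Split: [27, 22, 10] -> [27] and [22, 10]
    Split: [22, 10] -> [22] and [10]
    Merge: [22] + [10] -> [10, 22]
  Merge: [27] + [10, 22] -> [10, 22, 27]
Merge: [5, 18, 20] + [10, 22, 27] -> [5, 10, 18, 20, 22, 27]

Final sorted array: [5, 10, 18, 20, 22, 27]

The merge sort proceeds by recursively splitting the array and merging sorted halves.
After all merges, the sorted array is [5, 10, 18, 20, 22, 27].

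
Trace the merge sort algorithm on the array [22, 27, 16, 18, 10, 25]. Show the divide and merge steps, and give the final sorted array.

Merge sort trace:

Split: [22, 27, 16, 18, 10, 25] -> [22, 27, 16] and [18, 10, 25]
  Split: [22, 27, 16] -> [22] and [27, 16]
    Split: [27, 16] -> [27] and [16]
    Merge: [27] + [16] -> [16, 27]
  Merge: [22] + [16, 27] -> [16, 22, 27]
  Split: [18, 10, 25] -> [18] and [10, 25]
    Split: [10, 25] -> [10] and [25]
    Merge: [10] + [25] -> [10, 25]
  Merge: [18] + [10, 25] -> [10, 18, 25]
Merge: [16, 22, 27] + [10, 18, 25] -> [10, 16, 18, 22, 25, 27]

Final sorted array: [10, 16, 18, 22, 25, 27]

The merge sort proceeds by recursively splitting the array and merging sorted halves.
After all merges, the sorted array is [10, 16, 18, 22, 25, 27].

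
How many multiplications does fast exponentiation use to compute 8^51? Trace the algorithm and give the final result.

Computing 8^51 by squaring (build up from 8^1; each line after the first costs one multiplication):

8^1 = 8
8^2 = (8^1)^2 = 8^2 = 64
8^3 = 8 * 8^2 = 8 * 64 = 512
8^6 = (8^3)^2 = 512^2 = 262144
8^12 = (8^6)^2 = 262144^2 = 68719476736
8^24 = (8^12)^2 = 68719476736^2 = 4722366482869645213696
8^25 = 8 * 8^24 = 8 * 4722366482869645213696 = 37778931862957161709568
8^50 = (8^25)^2 = 37778931862957161709568^2 = 1427247692705959881058285969449495136382746624
8^51 = 8 * 8^50 = 8 * 1427247692705959881058285969449495136382746624 = 11417981541647679048466287755595961091061972992

Result: 11417981541647679048466287755595961091061972992
Multiplications needed: 8 (8 lines after 8^1)

8^51 = 11417981541647679048466287755595961091061972992. Using exponentiation by squaring, this requires 8 multiplications. The key idea: if the exponent is even, square the half-power; if odd, multiply by the base once.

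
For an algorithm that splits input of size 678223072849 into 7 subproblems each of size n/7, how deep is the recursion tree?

For divide and conquer with division factor 7:

Problem sizes at each level:
Level 0: 678223072849
Level 1: 96889010407
Level 2: 13841287201
Level 3: 1977326743
Level 4: 282475249
Level 5: 40353607
Level 6: 5764801
Level 7: 823543
Level 8: 117649
Level 9: 16807
Level 10: 2401
Level 11: 343
Level 12: 49
Level 13: 7
Level 14: 1

The root is level 0 and the size-1 base case is level 14 (the tree spans levels 0 through 14, i.e. 15 levels counting the root), so the depth is the number of divisions: log_7(678223072849) = 14

The recursion tree depth is log_7(678223072849) = 14. At each level, the problem size is divided by 7, so it takes 14 divisions to reduce to a base case of size 1. The algorithm makes 7 recursive calls at each level.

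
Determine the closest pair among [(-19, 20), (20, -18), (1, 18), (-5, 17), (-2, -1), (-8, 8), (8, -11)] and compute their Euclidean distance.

Computing all pairwise distances among 7 points:

d((-19, 20), (20, -18)) = 54.4518
d((-19, 20), (1, 18)) = 20.0998
d((-19, 20), (-5, 17)) = 14.3178
d((-19, 20), (-2, -1)) = 27.0185
d((-19, 20), (-8, 8)) = 16.2788
d((-19, 20), (8, -11)) = 41.1096
d((20, -18), (1, 18)) = 40.7063
d((20, -18), (-5, 17)) = 43.0116
d((20, -18), (-2, -1)) = 27.8029
d((20, -18), (-8, 8)) = 38.2099
d((20, -18), (8, -11)) = 13.8924
d((1, 18), (-5, 17)) = 6.0828 <-- minimum
d((1, 18), (-2, -1)) = 19.2354
d((1, 18), (-8, 8)) = 13.4536
d((1, 18), (8, -11)) = 29.8329
d((-5, 17), (-2, -1)) = 18.2483
d((-5, 17), (-8, 8)) = 9.4868
d((-5, 17), (8, -11)) = 30.8707
d((-2, -1), (-8, 8)) = 10.8167
d((-2, -1), (8, -11)) = 14.1421
d((-8, 8), (8, -11)) = 24.8395

Closest pair: (1, 18) and (-5, 17) with distance 6.0828

The closest pair is (1, 18) and (-5, 17) with Euclidean distance 6.0828. For 7 points, brute-force pairwise comparison is shown above. For large n, the divide-and-conquer algorithm (sort by x, recurse on halves, check the dividing strip) achieves O(n log n).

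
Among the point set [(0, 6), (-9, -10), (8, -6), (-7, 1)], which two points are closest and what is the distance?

Computing all pairwise distances among 4 points:

d((0, 6), (-9, -10)) = 18.3576
d((0, 6), (8, -6)) = 14.4222
d((0, 6), (-7, 1)) = 8.6023 <-- minimum
d((-9, -10), (8, -6)) = 17.4642
d((-9, -10), (-7, 1)) = 11.1803
d((8, -6), (-7, 1)) = 16.5529

Closest pair: (0, 6) and (-7, 1) with distance 8.6023

The closest pair is (0, 6) and (-7, 1) with Euclidean distance 8.6023. For 4 points, brute-force pairwise comparison is shown above. For large n, the divide-and-conquer algorithm (sort by x, recurse on halves, check the dividing strip) achieves O(n log n).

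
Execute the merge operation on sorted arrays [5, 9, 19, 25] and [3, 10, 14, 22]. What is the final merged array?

Merging process:

Compare 5 vs 3: take 3 from right. Merged: [3]
Compare 5 vs 10: take 5 from left. Merged: [3, 5]
Compare 9 vs 10: take 9 from left. Merged: [3, 5, 9]
Compare 19 vs 10: take 10 from right. Merged: [3, 5, 9, 10]
Compare 19 vs 14: take 14 from right. Merged: [3, 5, 9, 10, 14]
Compare 19 vs 22: take 19 from left. Merged: [3, 5, 9, 10, 14, 19]
Compare 25 vs 22: take 22 from right. Merged: [3, 5, 9, 10, 14, 19, 22]
Append remaining from left: [25]. Merged: [3, 5, 9, 10, 14, 19, 22, 25]

Final merged array: [3, 5, 9, 10, 14, 19, 22, 25]
Total comparisons: 7

The merged array is [3, 5, 9, 10, 14, 19, 22, 25], requiring 7 comparisons. The merge step runs in O(n) time where n is the total number of elements.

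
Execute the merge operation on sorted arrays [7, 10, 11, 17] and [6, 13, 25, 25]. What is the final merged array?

Merging process:

Compare 7 vs 6: take 6 from right. Merged: [6]
Compare 7 vs 13: take 7 from left. Merged: [6, 7]
Compare 10 vs 13: take 10 from left. Merged: [6, 7, 10]
Compare 11 vs 13: take 11 from left. Merged: [6, 7, 10, 11]
Compare 17 vs 13: take 13 from right. Merged: [6, 7, 10, 11, 13]
Compare 17 vs 25: take 17 from left. Merged: [6, 7, 10, 11, 13, 17]
Append remaining from right: [25, 25]. Merged: [6, 7, 10, 11, 13, 17, 25, 25]

Final merged array: [6, 7, 10, 11, 13, 17, 25, 25]
Total comparisons: 6

The merged array is [6, 7, 10, 11, 13, 17, 25, 25], requiring 6 comparisons. The merge step runs in O(n) time where n is the total number of elements.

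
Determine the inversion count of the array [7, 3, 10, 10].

Finding inversions in [7, 3, 10, 10]:

(0, 1): arr[0]=7 > arr[1]=3

Total inversions: 1

The array has 1 inversion(s): (0,1). Each pair (i,j) satisfies i < j and arr[i] > arr[j].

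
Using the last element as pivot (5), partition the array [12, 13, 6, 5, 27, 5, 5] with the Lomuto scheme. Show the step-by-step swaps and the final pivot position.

Lomuto partition with pivot = 5:

Initial array: [12, 13, 6, 5, 27, 5, 5]

arr[0]=12 > 5: no swap
arr[1]=13 > 5: no swap
arr[2]=6 > 5: no swap
arr[3]=5 <= 5: swap with position 0, array becomes [5, 13, 6, 12, 27, 5, 5]
arr[4]=27 > 5: no swap
arr[5]=5 <= 5: swap with position 1, array becomes [5, 5, 6, 12, 27, 13, 5]

Place pivot at position 2: [5, 5, 5, 12, 27, 13, 6]
Pivot position: 2

After partitioning with pivot 5, the array becomes [5, 5, 5, 12, 27, 13, 6]. The pivot is placed at index 2. All elements to the left of the pivot are <= 5, and all elements to the right are > 5.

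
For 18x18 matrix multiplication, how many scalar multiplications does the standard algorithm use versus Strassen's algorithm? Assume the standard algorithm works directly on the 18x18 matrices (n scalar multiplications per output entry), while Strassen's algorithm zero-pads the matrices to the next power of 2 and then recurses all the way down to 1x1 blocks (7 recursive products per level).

Matrix multiplication for 18x18 matrices:

Strassen's algorithm requires power-of-2 dimensions. Pad 18x18 to 32x32 (next power of 2).

Standard algorithm: 18^3 = 5832 multiplications
Strassen's algorithm: 7^(log2(32)) = 7^5 = 16807 multiplications
Difference: 5832 - 16807 = -10975 (Strassen uses MORE here due to padding overhead — for small or just-over-power-of-2 n, padding can outweigh the per-level savings)

Standard: 5832 multiplications (18^3). Strassen: 16807 multiplications (7^5, after padding to 32x32). Strassen reduces 8 recursive multiplications to 7 at each level.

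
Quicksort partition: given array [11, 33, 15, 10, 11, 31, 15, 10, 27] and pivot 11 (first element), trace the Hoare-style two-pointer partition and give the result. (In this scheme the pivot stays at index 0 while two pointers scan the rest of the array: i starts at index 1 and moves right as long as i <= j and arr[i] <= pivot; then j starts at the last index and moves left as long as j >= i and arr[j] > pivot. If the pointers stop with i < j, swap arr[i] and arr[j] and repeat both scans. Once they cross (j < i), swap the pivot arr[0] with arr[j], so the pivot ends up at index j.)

Hoare-style two-pointer partition with pivot = 11:

Initial array: [11, 33, 15, 10, 11, 31, 15, 10, 27]

Pointers start at i = 1, j = 8.
i stops at index 1 (arr[1]=33 > 11), j stops at index 7 (arr[7]=10 <= 11): swap arr[1] and arr[7], array becomes [11, 10, 15, 10, 11, 31, 15, 33, 27]
i stops at index 2 (arr[2]=15 > 11), j stops at index 4 (arr[4]=11 <= 11): swap arr[2] and arr[4], array becomes [11, 10, 11, 10, 15, 31, 15, 33, 27]
i ends at 4, j ends at 3: the pointers have crossed (j < i), so scanning stops.

Swap pivot arr[0] with arr[3] to place pivot at position 3: [10, 10, 11, 11, 15, 31, 15, 33, 27]
Pivot position: 3

After partitioning with pivot 11, the array becomes [10, 10, 11, 11, 15, 31, 15, 33, 27]. The pivot is placed at index 3. All elements to the left of the pivot are <= 11, and all elements to the right are > 11.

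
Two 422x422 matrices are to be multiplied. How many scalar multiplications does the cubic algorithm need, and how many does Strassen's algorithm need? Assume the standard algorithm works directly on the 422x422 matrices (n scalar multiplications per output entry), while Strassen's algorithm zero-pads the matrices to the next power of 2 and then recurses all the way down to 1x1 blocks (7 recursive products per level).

Matrix multiplication for 422x422 matrices:

Strassen's algorithm requires power-of-2 dimensions. Pad 422x422 to 512x512 (next power of 2).

Standard algorithm: 422^3 = 75151448 multiplications
Strassen's algorithm: 7^(log2(512)) = 7^9 = 40353607 multiplications
Savings: 75151448 - 40353607 = 34797841 multiplications

Standard: 75151448 multiplications (422^3). Strassen: 40353607 multiplications (7^9, after padding to 512x512). Strassen reduces 8 recursive multiplications to 7 at each level.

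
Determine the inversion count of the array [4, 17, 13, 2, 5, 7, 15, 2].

Finding inversions in [4, 17, 13, 2, 5, 7, 15, 2]:

(0, 3): arr[0]=4 > arr[3]=2
(0, 7): arr[0]=4 > arr[7]=2
(1, 2): arr[1]=17 > arr[2]=13
(1, 3): arr[1]=17 > arr[3]=2
(1, 4): arr[1]=17 > arr[4]=5
(1, 5): arr[1]=17 > arr[5]=7
(1, 6): arr[1]=17 > arr[6]=15
(1, 7): arr[1]=17 > arr[7]=2
(2, 3): arr[2]=13 > arr[3]=2
(2, 4): arr[2]=13 > arr[4]=5
(2, 5): arr[2]=13 > arr[5]=7
(2, 7): arr[2]=13 > arr[7]=2
(4, 7): arr[4]=5 > arr[7]=2
(5, 7): arr[5]=7 > arr[7]=2
(6, 7): arr[6]=15 > arr[7]=2

Total inversions: 15

The array has 15 inversion(s): (0,3), (0,7), (1,2), (1,3), (1,4), (1,5), (1,6), (1,7), (2,3), (2,4), (2,5), (2,7), (4,7), (5,7), (6,7). Each pair (i,j) satisfies i < j and arr[i] > arr[j].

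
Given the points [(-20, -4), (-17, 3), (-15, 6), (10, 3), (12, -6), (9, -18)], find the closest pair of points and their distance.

Computing all pairwise distances among 6 points:

d((-20, -4), (-17, 3)) = 7.6158
d((-20, -4), (-15, 6)) = 11.1803
d((-20, -4), (10, 3)) = 30.8058
d((-20, -4), (12, -6)) = 32.0624
d((-20, -4), (9, -18)) = 32.2025
d((-17, 3), (-15, 6)) = 3.6056 <-- minimum
d((-17, 3), (10, 3)) = 27.0
d((-17, 3), (12, -6)) = 30.3645
d((-17, 3), (9, -18)) = 33.4215
d((-15, 6), (10, 3)) = 25.1794
d((-15, 6), (12, -6)) = 29.5466
d((-15, 6), (9, -18)) = 33.9411
d((10, 3), (12, -6)) = 9.2195
d((10, 3), (9, -18)) = 21.0238
d((12, -6), (9, -18)) = 12.3693

Closest pair: (-17, 3) and (-15, 6) with distance 3.6056

The closest pair is (-17, 3) and (-15, 6) with Euclidean distance 3.6056. For 6 points, brute-force pairwise comparison is shown above. For large n, the divide-and-conquer algorithm (sort by x, recurse on halves, check the dividing strip) achieves O(n log n).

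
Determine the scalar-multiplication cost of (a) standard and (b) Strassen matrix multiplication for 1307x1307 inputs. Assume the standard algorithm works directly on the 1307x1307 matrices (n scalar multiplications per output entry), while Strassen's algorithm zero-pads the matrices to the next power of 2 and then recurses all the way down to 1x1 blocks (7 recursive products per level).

Matrix multiplication for 1307x1307 matrices:

Strassen's algorithm requires power-of-2 dimensions. Pad 1307x1307 to 2048x2048 (next power of 2).

Standard algorithm: 1307^3 = 2232681443 multiplications
Strassen's algorithm: 7^(log2(2048)) = 7^11 = 1977326743 multiplications
Savings: 2232681443 - 1977326743 = 255354700 multiplications

Standard: 2232681443 multiplications (1307^3). Strassen: 1977326743 multiplications (7^11, after padding to 2048x2048). Strassen reduces 8 recursive multiplications to 7 at each level.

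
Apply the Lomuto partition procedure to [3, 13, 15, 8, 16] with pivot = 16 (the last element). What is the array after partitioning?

Lomuto partition with pivot = 16:

Initial array: [3, 13, 15, 8, 16]

arr[0]=3 <= 16: swap with position 0, array becomes [3, 13, 15, 8, 16]
arr[1]=13 <= 16: swap with position 1, array becomes [3, 13, 15, 8, 16]
arr[2]=15 <= 16: swap with position 2, array becomes [3, 13, 15, 8, 16]
arr[3]=8 <= 16: swap with position 3, array becomes [3, 13, 15, 8, 16]

Place pivot at position 4: [3, 13, 15, 8, 16]
Pivot position: 4

After partitioning with pivot 16, the array becomes [3, 13, 15, 8, 16]. The pivot is placed at index 4. All elements to the left of the pivot are <= 16, and all elements to the right are > 16.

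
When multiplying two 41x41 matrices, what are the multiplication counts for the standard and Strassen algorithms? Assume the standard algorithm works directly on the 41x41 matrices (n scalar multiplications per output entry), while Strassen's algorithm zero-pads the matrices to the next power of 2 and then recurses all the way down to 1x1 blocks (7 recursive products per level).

Matrix multiplication for 41x41 matrices:

Strassen's algorithm requires power-of-2 dimensions. Pad 41x41 to 64x64 (next power of 2).

Standard algorithm: 41^3 = 68921 multiplications
Strassen's algorithm: 7^(log2(64)) = 7^6 = 117649 multiplications
Difference: 68921 - 117649 = -48728 (Strassen uses MORE here due to padding overhead — for small or just-over-power-of-2 n, padding can outweigh the per-level savings)

Standard: 68921 multiplications (41^3). Strassen: 117649 multiplications (7^6, after padding to 64x64). Strassen reduces 8 recursive multiplications to 7 at each level.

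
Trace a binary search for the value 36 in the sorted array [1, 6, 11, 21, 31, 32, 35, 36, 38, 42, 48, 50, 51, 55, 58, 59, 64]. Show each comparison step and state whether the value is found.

Binary search for 36 in [1, 6, 11, 21, 31, 32, 35, 36, 38, 42, 48, 50, 51, 55, 58, 59, 64]:

lo=0, hi=16, mid=8, arr[mid]=38 -> 38 > 36, search left half
lo=0, hi=7, mid=3, arr[mid]=21 -> 21 < 36, search right half
lo=4, hi=7, mid=5, arr[mid]=32 -> 32 < 36, search right half
lo=6, hi=7, mid=6, arr[mid]=35 -> 35 < 36, search right half
lo=7, hi=7, mid=7, arr[mid]=36 -> Found target at index 7!

Binary search finds 36 at index 7 after 5 comparisons. The search repeatedly halves the search space by comparing with the middle element.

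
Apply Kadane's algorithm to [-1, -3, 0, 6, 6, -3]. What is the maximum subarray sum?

Using Kadane's algorithm on [-1, -3, 0, 6, 6, -3]:

Scanning through the array:
Position 1 (value -3): max_ending_here = -3, max_so_far = -1
Position 2 (value 0): max_ending_here = 0, max_so_far = 0
Position 3 (value 6): max_ending_here = 6, max_so_far = 6
Position 4 (value 6): max_ending_here = 12, max_so_far = 12
Position 5 (value -3): max_ending_here = 9, max_so_far = 12

Maximum subarray: [0, 6, 6]
Maximum sum: 12

The maximum subarray is [0, 6, 6] with sum 12. This subarray runs from index 2 to index 4.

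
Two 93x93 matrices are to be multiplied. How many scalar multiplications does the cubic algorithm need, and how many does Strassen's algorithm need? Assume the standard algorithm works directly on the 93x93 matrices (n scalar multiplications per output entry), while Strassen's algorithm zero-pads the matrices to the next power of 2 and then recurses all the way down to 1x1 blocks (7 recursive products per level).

Matrix multiplication for 93x93 matrices:

Strassen's algorithm requires power-of-2 dimensions. Pad 93x93 to 128x128 (next power of 2).

Standard algorithm: 93^3 = 804357 multiplications
Strassen's algorithm: 7^(log2(128)) = 7^7 = 823543 multiplications
Difference: 804357 - 823543 = -19186 (Strassen uses MORE here due to padding overhead — for small or just-over-power-of-2 n, padding can outweigh the per-level savings)

Standard: 804357 multiplications (93^3). Strassen: 823543 multiplications (7^7, after padding to 128x128). Strassen reduces 8 recursive multiplications to 7 at each level.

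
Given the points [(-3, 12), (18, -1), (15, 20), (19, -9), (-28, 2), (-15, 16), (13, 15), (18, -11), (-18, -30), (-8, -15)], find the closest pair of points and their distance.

Computing all pairwise distances among 10 points:

d((-3, 12), (18, -1)) = 24.6982
d((-3, 12), (15, 20)) = 19.6977
d((-3, 12), (19, -9)) = 30.4138
d((-3, 12), (-28, 2)) = 26.9258
d((-3, 12), (-15, 16)) = 12.6491
d((-3, 12), (13, 15)) = 16.2788
d((-3, 12), (18, -11)) = 31.1448
d((-3, 12), (-18, -30)) = 44.5982
d((-3, 12), (-8, -15)) = 27.4591
d((18, -1), (15, 20)) = 21.2132
d((18, -1), (19, -9)) = 8.0623
d((18, -1), (-28, 2)) = 46.0977
d((18, -1), (-15, 16)) = 37.1214
d((18, -1), (13, 15)) = 16.7631
d((18, -1), (18, -11)) = 10.0
d((18, -1), (-18, -30)) = 46.2277
d((18, -1), (-8, -15)) = 29.5296
d((15, 20), (19, -9)) = 29.2746
d((15, 20), (-28, 2)) = 46.6154
d((15, 20), (-15, 16)) = 30.2655
d((15, 20), (13, 15)) = 5.3852
d((15, 20), (18, -11)) = 31.1448
d((15, 20), (-18, -30)) = 59.9083
d((15, 20), (-8, -15)) = 41.8808
d((19, -9), (-28, 2)) = 48.2701
d((19, -9), (-15, 16)) = 42.2019
d((19, -9), (13, 15)) = 24.7386
d((19, -9), (18, -11)) = 2.2361 <-- minimum
d((19, -9), (-18, -30)) = 42.5441
d((19, -9), (-8, -15)) = 27.6586
d((-28, 2), (-15, 16)) = 19.105
d((-28, 2), (13, 15)) = 43.0116
d((-28, 2), (18, -11)) = 47.8017
d((-28, 2), (-18, -30)) = 33.5261
d((-28, 2), (-8, -15)) = 26.2488
d((-15, 16), (13, 15)) = 28.0179
d((-15, 16), (18, -11)) = 42.638
d((-15, 16), (-18, -30)) = 46.0977
d((-15, 16), (-8, -15)) = 31.7805
d((13, 15), (18, -11)) = 26.4764
d((13, 15), (-18, -30)) = 54.6443
d((13, 15), (-8, -15)) = 36.6197
d((18, -11), (-18, -30)) = 40.7063
d((18, -11), (-8, -15)) = 26.3059
d((-18, -30), (-8, -15)) = 18.0278

Closest pair: (19, -9) and (18, -11) with distance 2.2361

The closest pair is (19, -9) and (18, -11) with Euclidean distance 2.2361. For 10 points, brute-force pairwise comparison is shown above. For large n, the divide-and-conquer algorithm (sort by x, recurse on halves, check the dividing strip) achieves O(n log n).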